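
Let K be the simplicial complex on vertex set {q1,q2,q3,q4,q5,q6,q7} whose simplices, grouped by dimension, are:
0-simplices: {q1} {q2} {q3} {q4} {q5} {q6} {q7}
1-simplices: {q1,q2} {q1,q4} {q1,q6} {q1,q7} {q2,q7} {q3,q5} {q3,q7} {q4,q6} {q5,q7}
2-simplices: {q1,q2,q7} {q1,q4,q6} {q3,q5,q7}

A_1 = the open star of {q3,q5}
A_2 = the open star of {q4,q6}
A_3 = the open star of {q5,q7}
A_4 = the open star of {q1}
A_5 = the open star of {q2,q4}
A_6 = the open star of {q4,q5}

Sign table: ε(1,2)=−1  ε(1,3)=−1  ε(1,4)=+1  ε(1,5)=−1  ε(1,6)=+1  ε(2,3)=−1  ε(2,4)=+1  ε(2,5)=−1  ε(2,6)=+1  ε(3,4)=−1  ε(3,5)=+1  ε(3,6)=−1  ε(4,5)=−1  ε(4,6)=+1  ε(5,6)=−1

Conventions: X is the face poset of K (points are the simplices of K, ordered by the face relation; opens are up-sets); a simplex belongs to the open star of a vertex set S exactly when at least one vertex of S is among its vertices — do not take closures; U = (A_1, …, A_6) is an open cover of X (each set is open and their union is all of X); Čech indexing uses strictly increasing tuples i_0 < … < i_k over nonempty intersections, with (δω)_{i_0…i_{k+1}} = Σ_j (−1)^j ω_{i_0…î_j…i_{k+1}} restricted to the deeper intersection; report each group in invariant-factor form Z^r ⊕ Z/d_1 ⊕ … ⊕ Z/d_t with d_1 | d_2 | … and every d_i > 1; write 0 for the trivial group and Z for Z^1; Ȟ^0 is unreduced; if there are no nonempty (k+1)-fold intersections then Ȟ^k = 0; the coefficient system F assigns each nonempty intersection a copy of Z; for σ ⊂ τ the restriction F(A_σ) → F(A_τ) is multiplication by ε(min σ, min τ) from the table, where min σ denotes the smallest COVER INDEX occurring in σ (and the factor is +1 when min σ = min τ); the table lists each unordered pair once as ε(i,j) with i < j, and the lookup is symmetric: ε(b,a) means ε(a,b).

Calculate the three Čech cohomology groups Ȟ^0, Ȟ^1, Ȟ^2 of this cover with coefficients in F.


Ȟ^0(U;F) ≅ Z, Ȟ^1(U;F) ≅ Z, Ȟ^2(U;F) ≅ 0

cover nerve:
  A1={{q3},{q5},{q3,q5},{q3,q7},{q5,q7},{q3,q5,q7}} A2={{q4},{q6},{q1,q4},{q1,q6},{q4,q6},{q1,q4,q6}} A3={{q5},{q7},{q1,q7},{q2,q7},{q3,q5},{q3,q7},{q5,q7},{q1,q2,q7},{q3,q5,q7}} A4={{q1},{q1,q2},{q1,q4},{q1,q6},{q1,q7},{q1,q2,q7},{q1,q4,q6}} A5={{q2},{q4},{q1,q2},{q1,q4},{q2,q7},{q4,q6},{q1,q2,q7},{q1,q4,q6}} A6={{q4},{q5},{q1,q4},{q3,q5},{q4,q6},{q5,q7},{q1,q4,q6},{q3,q5,q7}}
  A13={{q5},{q3,q5},{q3,q7},{q5,q7},{q3,q5,q7}} A16={{q5},{q3,q5},{q5,q7},{q3,q5,q7}} A24={{q1,q4},{q1,q6},{q1,q4,q6}} A25={{q4},{q1,q4},{q4,q6},{q1,q4,q6}} A26={{q4},{q1,q4},{q4,q6},{q1,q4,q6}} A34={{q1,q7},{q1,q2,q7}} A35={{q2,q7},{q1,q2,q7}} A36={{q5},{q3,q5},{q5,q7},{q3,q5,q7}} A45={{q1,q2},{q1,q4},{q1,q2,q7},{q1,q4,q6}} A46={{q1,q4},{q1,q4,q6}} A56={{q4},{q1,q4},{q4,q6},{q1,q4,q6}}
  A136={{q5},{q3,q5},{q5,q7},{q3,q5,q7}} A245={{q1,q4},{q1,q4,q6}} A246={{q1,q4},{q1,q4,q6}} A256={{q4},{q1,q4},{q4,q6},{q1,q4,q6}} A345={{q1,q2,q7}} A456={{q1,q4},{q1,q4,q6}}
  A2456={{q1,q4},{q1,q4,q6}}
C dims 6,11,6,1; δ0: rk 5, SNF 1^5; δ1: rk 5, SNF 1^5; δ2: rk 1, SNF 1^1
Ȟ^0: (6−5)−0=1 ⇒ Z
Ȟ^1: (11−5)−5=1 ⇒ Z
Ȟ^2: (6−1)−5=0 ⇒ 0


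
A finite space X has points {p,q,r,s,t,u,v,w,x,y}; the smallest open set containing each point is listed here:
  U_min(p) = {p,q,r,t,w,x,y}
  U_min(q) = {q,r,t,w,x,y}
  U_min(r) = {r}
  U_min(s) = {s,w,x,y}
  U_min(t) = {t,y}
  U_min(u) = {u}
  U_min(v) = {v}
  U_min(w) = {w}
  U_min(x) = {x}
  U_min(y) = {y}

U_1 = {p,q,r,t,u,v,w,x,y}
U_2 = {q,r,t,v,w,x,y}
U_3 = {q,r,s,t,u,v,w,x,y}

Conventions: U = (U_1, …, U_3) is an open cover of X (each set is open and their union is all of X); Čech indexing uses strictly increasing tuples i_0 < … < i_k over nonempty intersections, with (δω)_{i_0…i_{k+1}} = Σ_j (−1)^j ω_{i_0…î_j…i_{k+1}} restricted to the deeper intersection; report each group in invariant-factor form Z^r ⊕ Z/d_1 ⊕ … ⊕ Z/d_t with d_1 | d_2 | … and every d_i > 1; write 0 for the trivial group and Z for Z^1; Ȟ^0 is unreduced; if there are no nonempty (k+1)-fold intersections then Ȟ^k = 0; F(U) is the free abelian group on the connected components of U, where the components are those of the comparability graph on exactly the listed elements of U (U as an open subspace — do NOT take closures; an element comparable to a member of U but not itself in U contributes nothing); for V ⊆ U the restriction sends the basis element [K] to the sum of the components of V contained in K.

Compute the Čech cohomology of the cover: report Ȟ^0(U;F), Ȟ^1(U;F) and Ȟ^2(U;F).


Ȟ^0(U;F) ≅ Z^3, Ȟ^1(U;F) ≅ 0, Ȟ^2(U;F) ≅ 0

nonempty overlaps:
  U12={q,r,t,v,w,x,y} U13={q,r,t,u,v,w,x,y} U23={q,r,t,v,w,x,y}
  U123={q,r,t,v,w,x,y}
components per intersection:
  U1: {p,q,r,t,w,x,y} {u} {v}
  U2: {q,r,t,w,x,y} {v}
  U3: {q,r,s,t,w,x,y} {u} {v}
  U12: {q,r,t,w,x,y} {v}
  U13: {q,r,t,w,x,y} {u} {v}
  U23: {q,r,t,w,x,y} {v}
  U123: {q,r,t,w,x,y} {v}
C dims 8,7,2; δ0: rk 5, SNF 1^5; δ1: rk 2, SNF 1^2
degree 0: 8−5−0 = 3 → Ȟ^0 ≅ Z^3
degree 1: 7−2−5 = 0 → Ȟ^1 ≅ 0
degree 2: 2−0−2 = 0 → Ȟ^2 ≅ 0


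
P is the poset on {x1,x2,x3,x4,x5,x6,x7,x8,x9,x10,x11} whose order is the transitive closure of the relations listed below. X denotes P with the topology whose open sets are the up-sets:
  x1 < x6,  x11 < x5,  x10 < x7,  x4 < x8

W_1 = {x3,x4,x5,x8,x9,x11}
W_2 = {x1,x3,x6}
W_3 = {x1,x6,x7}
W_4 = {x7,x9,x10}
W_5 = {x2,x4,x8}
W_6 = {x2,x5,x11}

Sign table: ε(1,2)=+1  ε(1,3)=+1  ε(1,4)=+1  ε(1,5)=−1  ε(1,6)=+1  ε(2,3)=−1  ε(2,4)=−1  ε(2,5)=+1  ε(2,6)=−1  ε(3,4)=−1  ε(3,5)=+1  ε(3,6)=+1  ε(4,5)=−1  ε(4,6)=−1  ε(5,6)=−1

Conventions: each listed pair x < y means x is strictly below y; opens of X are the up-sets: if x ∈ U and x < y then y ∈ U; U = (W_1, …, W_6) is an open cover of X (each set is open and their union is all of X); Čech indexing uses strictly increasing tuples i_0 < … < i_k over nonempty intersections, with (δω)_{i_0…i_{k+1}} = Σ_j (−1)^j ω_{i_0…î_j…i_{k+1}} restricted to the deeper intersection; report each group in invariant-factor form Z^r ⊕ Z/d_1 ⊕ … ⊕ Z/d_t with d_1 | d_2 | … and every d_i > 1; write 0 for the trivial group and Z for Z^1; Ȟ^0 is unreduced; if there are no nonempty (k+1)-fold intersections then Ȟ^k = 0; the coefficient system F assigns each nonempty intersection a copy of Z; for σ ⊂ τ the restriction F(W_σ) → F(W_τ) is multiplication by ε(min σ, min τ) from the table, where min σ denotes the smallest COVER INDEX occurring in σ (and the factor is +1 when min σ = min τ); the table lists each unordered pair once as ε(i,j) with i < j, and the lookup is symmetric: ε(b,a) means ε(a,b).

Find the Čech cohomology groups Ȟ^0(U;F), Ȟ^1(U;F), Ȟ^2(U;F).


Ȟ^0 ≅ Z, Ȟ^1 ≅ Z^2, Ȟ^2 ≅ 0

nerve of the cover:
  W12={x3} W14={x9} W15={x4,x8} W16={x5,x11} W23={x1,x6} W34={x7} W56={x2}
C dims 6,7; δ0: rk 5, SNF 1^5
Ȟ^0 = (6 − 5) − 0 = 1, so Ȟ^0 ≅ Z
Ȟ^1 = (7 − 0) − 5 = 2, so Ȟ^1 ≅ Z^2
Ȟ^2 = (0 − 0) − 0 = 0, so Ȟ^2 ≅ 0


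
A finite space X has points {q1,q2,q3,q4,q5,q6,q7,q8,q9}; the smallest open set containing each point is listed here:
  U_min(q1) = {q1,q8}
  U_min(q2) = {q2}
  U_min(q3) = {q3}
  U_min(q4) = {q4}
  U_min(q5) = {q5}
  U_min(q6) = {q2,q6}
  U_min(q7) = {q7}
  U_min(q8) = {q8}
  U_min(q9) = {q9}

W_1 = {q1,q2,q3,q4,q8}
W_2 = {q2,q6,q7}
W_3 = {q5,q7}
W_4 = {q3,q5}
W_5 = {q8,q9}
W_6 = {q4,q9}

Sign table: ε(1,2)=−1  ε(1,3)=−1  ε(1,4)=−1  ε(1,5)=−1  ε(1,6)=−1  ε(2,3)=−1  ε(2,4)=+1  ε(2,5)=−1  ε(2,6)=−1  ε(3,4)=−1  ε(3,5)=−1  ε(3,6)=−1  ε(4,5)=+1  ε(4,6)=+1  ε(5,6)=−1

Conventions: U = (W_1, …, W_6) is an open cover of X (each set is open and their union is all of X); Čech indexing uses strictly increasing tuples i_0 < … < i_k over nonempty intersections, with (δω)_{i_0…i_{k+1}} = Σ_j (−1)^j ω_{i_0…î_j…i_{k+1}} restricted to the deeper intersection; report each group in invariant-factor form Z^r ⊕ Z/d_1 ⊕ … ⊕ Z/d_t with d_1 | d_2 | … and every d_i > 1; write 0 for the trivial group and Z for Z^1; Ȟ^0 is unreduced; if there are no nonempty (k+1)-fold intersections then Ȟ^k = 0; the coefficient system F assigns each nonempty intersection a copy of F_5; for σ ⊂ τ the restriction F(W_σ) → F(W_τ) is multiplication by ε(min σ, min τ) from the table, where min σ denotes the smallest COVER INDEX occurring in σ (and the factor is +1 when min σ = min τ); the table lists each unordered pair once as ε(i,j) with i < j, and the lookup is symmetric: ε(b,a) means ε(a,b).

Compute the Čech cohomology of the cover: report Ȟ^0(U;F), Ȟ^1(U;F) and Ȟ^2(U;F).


Ȟ^0 = 0,  Ȟ^1 = Z/5,  Ȟ^2 = 0

nerve simplices:
  W12={q2} W14={q3} W15={q8} W16={q4} W23={q7} W34={q5} W56={q9}
C dims 6,7; δ0: rk_F5 6
degree 0: 6−6−0 = 0 → Ȟ^0 ≅ 0
degree 1: 7−0−6 = 1 → Ȟ^1 ≅ Z/5
degree 2: 0−0−0 = 0 → Ȟ^2 ≅ 0


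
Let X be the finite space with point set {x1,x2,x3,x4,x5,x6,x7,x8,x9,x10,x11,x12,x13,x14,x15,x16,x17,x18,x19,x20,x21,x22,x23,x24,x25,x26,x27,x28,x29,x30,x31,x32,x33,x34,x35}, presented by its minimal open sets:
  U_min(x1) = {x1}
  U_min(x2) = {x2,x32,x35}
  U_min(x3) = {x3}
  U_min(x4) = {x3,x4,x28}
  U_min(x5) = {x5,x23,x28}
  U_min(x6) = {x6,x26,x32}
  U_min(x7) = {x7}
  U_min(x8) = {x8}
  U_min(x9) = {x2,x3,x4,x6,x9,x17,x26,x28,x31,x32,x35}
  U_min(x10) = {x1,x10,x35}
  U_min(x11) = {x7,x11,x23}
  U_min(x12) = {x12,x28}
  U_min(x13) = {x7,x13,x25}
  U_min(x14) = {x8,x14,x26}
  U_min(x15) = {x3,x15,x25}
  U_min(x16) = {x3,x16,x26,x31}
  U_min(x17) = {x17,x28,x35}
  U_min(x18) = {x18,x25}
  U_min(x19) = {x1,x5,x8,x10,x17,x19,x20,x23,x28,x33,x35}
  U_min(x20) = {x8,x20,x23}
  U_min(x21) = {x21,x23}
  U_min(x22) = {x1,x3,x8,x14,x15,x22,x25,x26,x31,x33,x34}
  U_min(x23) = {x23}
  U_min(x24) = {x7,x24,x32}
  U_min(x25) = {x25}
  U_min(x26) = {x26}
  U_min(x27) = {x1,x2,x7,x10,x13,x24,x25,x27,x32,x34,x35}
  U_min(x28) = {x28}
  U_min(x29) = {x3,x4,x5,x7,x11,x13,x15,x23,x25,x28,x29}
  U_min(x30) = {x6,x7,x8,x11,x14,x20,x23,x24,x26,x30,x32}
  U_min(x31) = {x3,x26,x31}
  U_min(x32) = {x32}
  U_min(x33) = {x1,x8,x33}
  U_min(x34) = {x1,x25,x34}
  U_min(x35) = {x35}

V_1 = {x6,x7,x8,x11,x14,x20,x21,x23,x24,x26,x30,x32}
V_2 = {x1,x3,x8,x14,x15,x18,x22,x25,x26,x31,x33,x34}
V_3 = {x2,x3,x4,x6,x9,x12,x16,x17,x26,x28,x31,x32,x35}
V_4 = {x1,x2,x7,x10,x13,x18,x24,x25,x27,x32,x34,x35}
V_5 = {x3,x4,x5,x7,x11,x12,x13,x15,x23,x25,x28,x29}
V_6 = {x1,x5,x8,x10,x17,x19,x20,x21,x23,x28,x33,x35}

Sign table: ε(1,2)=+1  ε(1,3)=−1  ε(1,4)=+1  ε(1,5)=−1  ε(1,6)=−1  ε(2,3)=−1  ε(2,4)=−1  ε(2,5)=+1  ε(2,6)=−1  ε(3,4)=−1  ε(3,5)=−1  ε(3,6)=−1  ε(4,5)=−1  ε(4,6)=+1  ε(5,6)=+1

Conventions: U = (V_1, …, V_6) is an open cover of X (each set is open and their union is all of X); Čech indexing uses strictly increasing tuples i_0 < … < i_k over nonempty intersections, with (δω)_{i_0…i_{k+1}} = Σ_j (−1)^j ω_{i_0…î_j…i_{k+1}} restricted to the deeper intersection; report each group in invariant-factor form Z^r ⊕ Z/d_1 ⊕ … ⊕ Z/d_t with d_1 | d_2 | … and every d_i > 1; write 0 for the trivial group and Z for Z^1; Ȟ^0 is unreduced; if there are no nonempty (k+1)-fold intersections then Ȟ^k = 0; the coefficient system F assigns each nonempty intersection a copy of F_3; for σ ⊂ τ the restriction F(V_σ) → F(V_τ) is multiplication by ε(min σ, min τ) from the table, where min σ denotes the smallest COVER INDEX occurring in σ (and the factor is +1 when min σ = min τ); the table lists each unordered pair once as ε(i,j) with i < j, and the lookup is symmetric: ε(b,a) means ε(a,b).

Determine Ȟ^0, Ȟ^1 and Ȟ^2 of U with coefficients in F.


nonempty overlaps:
  V12={x8,x14,x26} V13={x6,x26,x32} V14={x7,x24,x32} V15={x7,x11,x23} V16={x8,x20,x21,x23} V23={x3,x26,x31} V24={x1,x18,x25,x34} V25={x3,x15,x25} V26={x1,x8,x33} V34={x2,x32,x35} V35={x3,x4,x12,x28} V36={x17,x28,x35} V45={x7,x13,x25} V46={x1,x10,x35} V56={x5,x23,x28}
  V123={x26} V126={x8} V134={x32} V145={x7} V156={x23} V235={x3} V245={x25} V246={x1} V346={x35} V356={x28}
C dims 6,15,10; δ0: rk_F3 6; δ1: rk_F3 9
degree 0: 6−6−0 = 0 → Ȟ^0 ≅ 0
degree 1: 15−9−6 = 0 → Ȟ^1 ≅ 0
degree 2: 10−0−9 = 1 → Ȟ^2 ≅ Z/3

Ȟ^0(U;F) ≅ 0,  Ȟ^1(U;F) ≅ 0,  Ȟ^2(U;F) ≅ Z/3


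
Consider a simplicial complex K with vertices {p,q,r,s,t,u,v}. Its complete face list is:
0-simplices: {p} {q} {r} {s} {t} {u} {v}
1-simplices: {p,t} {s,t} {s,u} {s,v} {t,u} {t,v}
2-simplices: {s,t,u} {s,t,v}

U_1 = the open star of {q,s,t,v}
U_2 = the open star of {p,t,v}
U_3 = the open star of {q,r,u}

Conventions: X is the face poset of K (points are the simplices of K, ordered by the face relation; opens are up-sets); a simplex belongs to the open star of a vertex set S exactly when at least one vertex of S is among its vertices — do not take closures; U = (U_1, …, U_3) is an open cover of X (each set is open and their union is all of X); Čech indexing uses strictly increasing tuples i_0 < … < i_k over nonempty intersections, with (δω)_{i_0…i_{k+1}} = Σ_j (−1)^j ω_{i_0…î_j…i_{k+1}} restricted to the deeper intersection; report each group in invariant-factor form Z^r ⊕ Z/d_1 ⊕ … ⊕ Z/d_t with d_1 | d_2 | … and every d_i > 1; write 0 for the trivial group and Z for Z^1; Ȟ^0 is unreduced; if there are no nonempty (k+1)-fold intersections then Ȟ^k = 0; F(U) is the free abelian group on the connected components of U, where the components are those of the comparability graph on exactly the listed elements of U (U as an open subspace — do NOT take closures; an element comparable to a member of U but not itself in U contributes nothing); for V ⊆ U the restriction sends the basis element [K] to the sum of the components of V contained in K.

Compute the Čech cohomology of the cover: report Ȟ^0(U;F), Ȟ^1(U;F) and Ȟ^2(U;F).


nerve of the cover:
  U1={{q},{s},{t},{v},{p,t},{s,t},{s,u},{s,v},{t,u},{t,v},{s,t,u},{s,t,v}} U2={{p},{t},{v},{p,t},{s,t},{s,v},{t,u},{t,v},{s,t,u},{s,t,v}} U3={{q},{r},{u},{s,u},{t,u},{s,t,u}}
  U12={{t},{v},{p,t},{s,t},{s,v},{t,u},{t,v},{s,t,u},{s,t,v}} U13={{q},{s,u},{t,u},{s,t,u}} U23={{t,u},{s,t,u}}
  U123={{t,u},{s,t,u}}
components per intersection:
  U1: {{q}} {{s},{t},{v},{p,t},{s,t},{s,u},{s,v},{t,u},{t,v},{s,t,u},{s,t,v}}
  U2: {{p},{t},{v},{p,t},{s,t},{s,v},{t,u},{t,v},{s,t,u},{s,t,v}}
  U3: {{q}} {{r}} {{u},{s,u},{t,u},{s,t,u}}
  U12: {{t},{v},{p,t},{s,t},{s,v},{t,u},{t,v},{s,t,u},{s,t,v}}
  U13: {{q}} {{s,u},{t,u},{s,t,u}}
  U23: {{t,u},{s,t,u}}
  U123: {{t,u},{s,t,u}}
C dims 6,4,1; δ0: rk 3, SNF 1^3; δ1: rk 1, SNF 1^1
Ȟ^0 = (6 − 3) − 0 = 3, so Ȟ^0 ≅ Z^3
Ȟ^1 = (4 − 1) − 3 = 0, so Ȟ^1 ≅ 0
Ȟ^2 = (1 − 0) − 1 = 0, so Ȟ^2 ≅ 0

Ȟ^0 ≅ Z^3, Ȟ^1 ≅ 0, Ȟ^2 ≅ 0


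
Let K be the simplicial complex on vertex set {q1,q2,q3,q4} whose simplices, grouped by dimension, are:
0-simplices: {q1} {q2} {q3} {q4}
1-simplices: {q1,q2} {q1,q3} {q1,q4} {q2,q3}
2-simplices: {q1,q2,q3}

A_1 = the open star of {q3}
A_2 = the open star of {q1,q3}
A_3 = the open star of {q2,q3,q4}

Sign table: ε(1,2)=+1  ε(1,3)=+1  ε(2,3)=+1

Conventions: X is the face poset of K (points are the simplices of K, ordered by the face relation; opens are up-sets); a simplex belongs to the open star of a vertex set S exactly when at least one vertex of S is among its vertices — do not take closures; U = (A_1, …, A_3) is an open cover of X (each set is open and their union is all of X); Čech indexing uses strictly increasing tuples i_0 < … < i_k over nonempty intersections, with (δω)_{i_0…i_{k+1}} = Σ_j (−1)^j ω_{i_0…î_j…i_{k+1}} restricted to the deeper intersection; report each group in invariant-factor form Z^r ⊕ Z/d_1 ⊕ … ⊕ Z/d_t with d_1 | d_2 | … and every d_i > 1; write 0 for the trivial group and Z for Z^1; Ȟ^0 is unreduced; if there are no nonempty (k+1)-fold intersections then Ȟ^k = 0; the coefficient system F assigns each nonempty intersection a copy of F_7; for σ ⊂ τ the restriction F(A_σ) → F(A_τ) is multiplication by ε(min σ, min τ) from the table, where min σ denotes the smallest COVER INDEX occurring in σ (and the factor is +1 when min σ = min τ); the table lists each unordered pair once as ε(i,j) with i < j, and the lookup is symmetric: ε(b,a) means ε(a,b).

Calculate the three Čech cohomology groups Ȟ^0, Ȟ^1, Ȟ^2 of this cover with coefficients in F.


intersection data:
  A1={{q3},{q1,q3},{q2,q3},{q1,q2,q3}} A2={{q1},{q3},{q1,q2},{q1,q3},{q1,q4},{q2,q3},{q1,q2,q3}} A3={{q2},{q3},{q4},{q1,q2},{q1,q3},{q1,q4},{q2,q3},{q1,q2,q3}}
  A12={{q3},{q1,q3},{q2,q3},{q1,q2,q3}} A13={{q3},{q1,q3},{q2,q3},{q1,q2,q3}} A23={{q3},{q1,q2},{q1,q3},{q1,q4},{q2,q3},{q1,q2,q3}}
  A123={{q3},{q1,q3},{q2,q3},{q1,q2,q3}}
C dims 3,3,1; δ0: rk_F7 2; δ1: rk_F7 1
Ȟ^0 = (3 − 2) − 0 = 1, so Ȟ^0 ≅ Z/7
Ȟ^1 = (3 − 1) − 2 = 0, so Ȟ^1 ≅ 0
Ȟ^2 = (1 − 0) − 1 = 0, so Ȟ^2 ≅ 0

Ȟ^0 = Z/7; Ȟ^1 = 0; Ȟ^2 = 0


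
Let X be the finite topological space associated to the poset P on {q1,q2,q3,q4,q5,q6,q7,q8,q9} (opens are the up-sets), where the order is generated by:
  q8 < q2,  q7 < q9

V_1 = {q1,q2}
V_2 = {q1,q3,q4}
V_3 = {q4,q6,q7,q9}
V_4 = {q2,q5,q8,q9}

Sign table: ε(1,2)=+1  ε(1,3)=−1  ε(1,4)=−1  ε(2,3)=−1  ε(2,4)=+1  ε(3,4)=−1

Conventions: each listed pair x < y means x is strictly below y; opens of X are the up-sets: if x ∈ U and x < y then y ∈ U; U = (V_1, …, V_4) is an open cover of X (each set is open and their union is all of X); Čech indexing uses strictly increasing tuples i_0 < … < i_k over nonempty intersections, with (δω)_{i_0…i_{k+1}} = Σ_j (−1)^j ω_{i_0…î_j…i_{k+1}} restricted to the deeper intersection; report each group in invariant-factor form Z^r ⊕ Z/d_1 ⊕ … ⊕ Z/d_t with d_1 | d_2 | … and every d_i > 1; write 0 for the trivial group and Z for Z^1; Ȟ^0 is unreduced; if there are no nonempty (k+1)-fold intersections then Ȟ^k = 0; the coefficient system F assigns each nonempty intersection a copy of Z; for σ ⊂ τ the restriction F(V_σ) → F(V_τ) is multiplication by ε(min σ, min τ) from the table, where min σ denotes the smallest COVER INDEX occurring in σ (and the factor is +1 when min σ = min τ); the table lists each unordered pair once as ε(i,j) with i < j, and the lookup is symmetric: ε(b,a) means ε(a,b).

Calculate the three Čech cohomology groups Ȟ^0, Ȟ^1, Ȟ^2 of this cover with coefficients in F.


Ȟ^0 = 0, Ȟ^1 = Z/2 and Ȟ^2 = 0

intersection data:
  V12={q1} V14={q2} V23={q4} V34={q9}
C dims 4,4; δ0: rk 4, SNF 1^3·2
Ȟ^0 = (4 − 4) − 0 = 0, so Ȟ^0 ≅ 0
Ȟ^1 = (4 − 0) − 4 = 0 plus torsion [2], so Ȟ^1 ≅ Z/2
Ȟ^2 = (0 − 0) − 0 = 0, so Ȟ^2 ≅ 0


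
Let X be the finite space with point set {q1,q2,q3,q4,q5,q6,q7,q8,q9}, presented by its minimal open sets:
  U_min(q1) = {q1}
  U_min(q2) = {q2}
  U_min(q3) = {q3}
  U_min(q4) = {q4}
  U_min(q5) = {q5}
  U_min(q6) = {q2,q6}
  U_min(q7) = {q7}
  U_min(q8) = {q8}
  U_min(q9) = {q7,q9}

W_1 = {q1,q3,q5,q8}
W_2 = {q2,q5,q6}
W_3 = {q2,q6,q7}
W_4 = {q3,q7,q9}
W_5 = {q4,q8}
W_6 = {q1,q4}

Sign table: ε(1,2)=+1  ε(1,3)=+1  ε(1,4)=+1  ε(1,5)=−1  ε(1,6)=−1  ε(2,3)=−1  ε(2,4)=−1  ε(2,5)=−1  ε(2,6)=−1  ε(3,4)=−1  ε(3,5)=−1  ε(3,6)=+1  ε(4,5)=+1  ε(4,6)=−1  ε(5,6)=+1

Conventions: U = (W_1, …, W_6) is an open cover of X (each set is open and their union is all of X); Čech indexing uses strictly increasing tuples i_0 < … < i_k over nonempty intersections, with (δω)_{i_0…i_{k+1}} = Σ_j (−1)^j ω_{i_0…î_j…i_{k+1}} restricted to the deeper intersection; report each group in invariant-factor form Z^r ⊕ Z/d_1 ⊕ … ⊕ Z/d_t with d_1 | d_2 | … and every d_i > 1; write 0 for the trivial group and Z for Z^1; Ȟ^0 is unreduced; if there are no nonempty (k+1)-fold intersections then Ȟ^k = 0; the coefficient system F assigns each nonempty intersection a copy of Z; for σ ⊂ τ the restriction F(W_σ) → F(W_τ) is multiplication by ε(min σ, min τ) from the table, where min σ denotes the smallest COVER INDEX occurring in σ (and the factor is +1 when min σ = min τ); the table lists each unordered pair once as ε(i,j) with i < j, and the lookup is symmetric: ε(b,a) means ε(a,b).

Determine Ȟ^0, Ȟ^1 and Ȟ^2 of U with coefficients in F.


nerve of the cover:
  W12={q5} W14={q3} W15={q8} W16={q1} W23={q2,q6} W34={q7} W56={q4}
C dims 6,7; δ0: rk 5, SNF 1^5
Ȟ^0 = (6 − 5) − 0 = 1, so Ȟ^0 ≅ Z
Ȟ^1 = (7 − 0) − 5 = 2, so Ȟ^1 ≅ Z^2
Ȟ^2 = (0 − 0) − 0 = 0, so Ȟ^2 ≅ 0

Ȟ^0 ≅ Z,  Ȟ^1 ≅ Z^2,  Ȟ^2 ≅ 0


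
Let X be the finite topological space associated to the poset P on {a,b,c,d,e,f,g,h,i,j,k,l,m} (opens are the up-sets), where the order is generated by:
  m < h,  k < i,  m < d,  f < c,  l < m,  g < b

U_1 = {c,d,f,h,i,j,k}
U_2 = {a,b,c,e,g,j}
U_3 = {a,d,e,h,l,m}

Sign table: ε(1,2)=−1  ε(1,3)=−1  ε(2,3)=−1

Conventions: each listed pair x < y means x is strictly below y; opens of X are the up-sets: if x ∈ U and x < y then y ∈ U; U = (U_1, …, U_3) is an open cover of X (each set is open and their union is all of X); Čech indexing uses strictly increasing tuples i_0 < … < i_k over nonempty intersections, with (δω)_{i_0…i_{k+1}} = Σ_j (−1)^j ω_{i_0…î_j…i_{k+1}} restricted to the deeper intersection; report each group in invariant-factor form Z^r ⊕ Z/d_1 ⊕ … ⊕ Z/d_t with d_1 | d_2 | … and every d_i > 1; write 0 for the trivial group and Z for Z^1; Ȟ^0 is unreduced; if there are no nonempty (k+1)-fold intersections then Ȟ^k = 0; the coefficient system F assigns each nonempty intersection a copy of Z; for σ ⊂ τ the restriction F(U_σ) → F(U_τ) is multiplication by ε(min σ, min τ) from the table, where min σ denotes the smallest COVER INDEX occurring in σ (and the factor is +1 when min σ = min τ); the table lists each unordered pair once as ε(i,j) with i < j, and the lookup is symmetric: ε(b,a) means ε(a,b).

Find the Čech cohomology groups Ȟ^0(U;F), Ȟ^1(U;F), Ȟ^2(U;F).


intersection data:
  U12={c,j} U13={d,h} U23={a,e}
C dims 3,3; δ0: rk 3, SNF 1^2·2
Ȟ^0 = (3 − 3) − 0 = 0, so Ȟ^0 ≅ 0
Ȟ^1 = (3 − 0) − 3 = 0 plus torsion [2], so Ȟ^1 ≅ Z/2
Ȟ^2 = (0 − 0) − 0 = 0, so Ȟ^2 ≅ 0

Ȟ^0(U;F) ≅ 0, Ȟ^1(U;F) ≅ Z/2 and Ȟ^2(U;F) ≅ 0


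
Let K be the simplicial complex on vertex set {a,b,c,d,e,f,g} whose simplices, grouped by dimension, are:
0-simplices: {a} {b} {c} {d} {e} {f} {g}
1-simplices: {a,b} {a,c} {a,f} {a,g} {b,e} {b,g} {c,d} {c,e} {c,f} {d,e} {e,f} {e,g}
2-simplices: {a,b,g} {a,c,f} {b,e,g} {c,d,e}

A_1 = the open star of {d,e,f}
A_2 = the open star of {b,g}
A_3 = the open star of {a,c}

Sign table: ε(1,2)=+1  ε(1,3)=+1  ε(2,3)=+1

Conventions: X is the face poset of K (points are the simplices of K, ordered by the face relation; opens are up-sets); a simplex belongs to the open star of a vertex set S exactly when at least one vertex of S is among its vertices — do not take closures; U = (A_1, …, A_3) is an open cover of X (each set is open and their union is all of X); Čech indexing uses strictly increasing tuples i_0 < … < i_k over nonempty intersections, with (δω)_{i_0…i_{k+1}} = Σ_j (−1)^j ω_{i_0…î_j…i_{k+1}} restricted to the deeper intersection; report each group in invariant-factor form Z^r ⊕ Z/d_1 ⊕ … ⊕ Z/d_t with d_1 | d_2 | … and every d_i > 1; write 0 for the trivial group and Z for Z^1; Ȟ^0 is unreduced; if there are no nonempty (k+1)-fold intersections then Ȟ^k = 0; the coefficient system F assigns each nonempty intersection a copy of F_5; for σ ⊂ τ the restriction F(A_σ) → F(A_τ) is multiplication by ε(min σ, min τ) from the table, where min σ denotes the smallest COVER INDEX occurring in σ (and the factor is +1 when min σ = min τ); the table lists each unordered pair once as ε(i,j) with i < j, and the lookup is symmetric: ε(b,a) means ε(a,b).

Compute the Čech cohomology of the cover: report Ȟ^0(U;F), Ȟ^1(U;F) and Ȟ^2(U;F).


nonempty overlaps:
  A1={{d},{e},{f},{a,f},{b,e},{c,d},{c,e},{c,f},{d,e},{e,f},{e,g},{a,c,f},{b,e,g},{c,d,e}} A2={{b},{g},{a,b},{a,g},{b,e},{b,g},{e,g},{a,b,g},{b,e,g}} A3={{a},{c},{a,b},{a,c},{a,f},{a,g},{c,d},{c,e},{c,f},{a,b,g},{a,c,f},{c,d,e}}
  A12={{b,e},{e,g},{b,e,g}} A13={{a,f},{c,d},{c,e},{c,f},{a,c,f},{c,d,e}} A23={{a,b},{a,g},{a,b,g}}
C dims 3,3; δ0: rk_F5 2
degree 0: 3−2−0 = 1 → Ȟ^0 ≅ Z/5
degree 1: 3−0−2 = 1 → Ȟ^1 ≅ Z/5
degree 2: 0−0−0 = 0 → Ȟ^2 ≅ 0

Ȟ^0 = Z/5; Ȟ^1 = Z/5; Ȟ^2 = 0


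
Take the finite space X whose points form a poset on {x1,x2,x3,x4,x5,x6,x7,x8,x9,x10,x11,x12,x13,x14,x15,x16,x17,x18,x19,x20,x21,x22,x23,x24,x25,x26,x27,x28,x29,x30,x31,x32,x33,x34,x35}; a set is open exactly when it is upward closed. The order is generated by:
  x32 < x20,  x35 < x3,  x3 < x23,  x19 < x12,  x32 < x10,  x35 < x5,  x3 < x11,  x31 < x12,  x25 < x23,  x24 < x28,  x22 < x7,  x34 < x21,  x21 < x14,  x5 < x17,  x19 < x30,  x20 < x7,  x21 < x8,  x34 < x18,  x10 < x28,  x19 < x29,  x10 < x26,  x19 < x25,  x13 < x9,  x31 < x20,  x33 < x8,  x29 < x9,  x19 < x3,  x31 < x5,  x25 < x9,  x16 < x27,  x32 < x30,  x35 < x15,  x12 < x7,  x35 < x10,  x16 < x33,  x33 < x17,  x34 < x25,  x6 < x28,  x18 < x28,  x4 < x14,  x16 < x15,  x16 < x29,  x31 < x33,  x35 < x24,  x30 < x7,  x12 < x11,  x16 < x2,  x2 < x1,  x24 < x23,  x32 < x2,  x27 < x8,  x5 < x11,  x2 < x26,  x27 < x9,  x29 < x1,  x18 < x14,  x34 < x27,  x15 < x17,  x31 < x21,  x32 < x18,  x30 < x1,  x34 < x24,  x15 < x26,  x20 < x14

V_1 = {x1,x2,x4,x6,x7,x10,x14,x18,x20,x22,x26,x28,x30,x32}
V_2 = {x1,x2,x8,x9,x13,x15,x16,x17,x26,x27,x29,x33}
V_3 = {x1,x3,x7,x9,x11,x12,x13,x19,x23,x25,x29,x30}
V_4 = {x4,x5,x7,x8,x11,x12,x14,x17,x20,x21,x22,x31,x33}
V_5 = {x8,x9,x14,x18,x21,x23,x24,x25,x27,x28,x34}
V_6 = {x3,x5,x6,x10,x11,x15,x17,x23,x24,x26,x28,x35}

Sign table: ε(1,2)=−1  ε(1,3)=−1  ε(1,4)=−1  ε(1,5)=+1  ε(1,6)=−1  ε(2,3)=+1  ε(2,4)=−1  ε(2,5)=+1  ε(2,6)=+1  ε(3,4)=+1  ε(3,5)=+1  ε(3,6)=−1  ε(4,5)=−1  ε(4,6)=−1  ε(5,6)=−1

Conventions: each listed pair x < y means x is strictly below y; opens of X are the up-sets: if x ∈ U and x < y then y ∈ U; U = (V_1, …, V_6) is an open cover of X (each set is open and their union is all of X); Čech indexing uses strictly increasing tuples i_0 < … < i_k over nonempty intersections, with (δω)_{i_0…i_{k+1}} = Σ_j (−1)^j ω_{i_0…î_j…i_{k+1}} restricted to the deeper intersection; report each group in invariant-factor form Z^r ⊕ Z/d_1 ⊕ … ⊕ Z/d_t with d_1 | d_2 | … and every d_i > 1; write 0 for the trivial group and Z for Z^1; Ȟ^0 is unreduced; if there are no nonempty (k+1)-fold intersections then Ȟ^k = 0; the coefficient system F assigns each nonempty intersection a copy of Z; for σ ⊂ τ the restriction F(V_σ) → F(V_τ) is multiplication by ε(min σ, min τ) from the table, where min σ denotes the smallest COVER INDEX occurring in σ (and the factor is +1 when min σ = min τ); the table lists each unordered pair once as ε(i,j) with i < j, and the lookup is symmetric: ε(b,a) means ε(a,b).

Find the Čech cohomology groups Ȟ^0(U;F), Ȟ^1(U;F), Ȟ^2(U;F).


nonempty intersections:
  V12={x1,x2,x26} V13={x1,x7,x30} V14={x4,x7,x14,x20,x22} V15={x14,x18,x28} V16={x6,x10,x26,x28} V23={x1,x9,x13,x29} V24={x8,x17,x33} V25={x8,x9,x27} V26={x15,x17,x26} V34={x7,x11,x12} V35={x9,x23,x25} V36={x3,x11,x23} V45={x8,x14,x21} V46={x5,x11,x17} V56={x23,x24,x28}
  V123={x1} V126={x26} V134={x7} V145={x14} V156={x28} V235={x9} V245={x8} V246={x17} V346={x11} V356={x23}
C dims 6,15,10; δ0: rk 6, SNF 1^5·2; δ1: rk 9, SNF 1^9
Ȟ^0: (6−6)−0=0 ⇒ 0
Ȟ^1: (15−9)−6=0 plus torsion [2] ⇒ Z/2
Ȟ^2: (10−0)−9=1 ⇒ Z

Ȟ^0 = 0; Ȟ^1 = Z/2; Ȟ^2 = Z


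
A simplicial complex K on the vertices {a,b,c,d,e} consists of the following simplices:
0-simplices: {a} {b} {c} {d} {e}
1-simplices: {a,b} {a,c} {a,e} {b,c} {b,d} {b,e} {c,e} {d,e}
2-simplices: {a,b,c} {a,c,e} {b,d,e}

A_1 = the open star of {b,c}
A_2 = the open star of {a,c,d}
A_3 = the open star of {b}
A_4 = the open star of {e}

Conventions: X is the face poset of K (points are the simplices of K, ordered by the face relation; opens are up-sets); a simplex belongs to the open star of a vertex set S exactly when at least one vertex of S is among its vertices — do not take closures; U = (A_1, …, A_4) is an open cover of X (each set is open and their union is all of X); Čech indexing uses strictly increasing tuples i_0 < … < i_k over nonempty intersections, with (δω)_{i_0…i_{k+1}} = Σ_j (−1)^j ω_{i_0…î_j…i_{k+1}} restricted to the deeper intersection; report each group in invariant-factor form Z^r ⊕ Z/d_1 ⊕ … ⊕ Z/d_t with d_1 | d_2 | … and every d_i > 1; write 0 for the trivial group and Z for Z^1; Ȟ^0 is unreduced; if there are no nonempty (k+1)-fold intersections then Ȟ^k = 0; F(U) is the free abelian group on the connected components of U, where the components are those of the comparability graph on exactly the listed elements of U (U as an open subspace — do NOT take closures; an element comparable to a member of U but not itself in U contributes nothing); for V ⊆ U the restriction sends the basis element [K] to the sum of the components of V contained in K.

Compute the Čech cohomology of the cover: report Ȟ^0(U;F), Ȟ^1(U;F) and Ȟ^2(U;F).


Ȟ^0 = Z,  Ȟ^1 = Z,  Ȟ^2 = 0

cover nerve:
  A1={{b},{c},{a,b},{a,c},{b,c},{b,d},{b,e},{c,e},{a,b,c},{a,c,e},{b,d,e}} A2={{a},{c},{d},{a,b},{a,c},{a,e},{b,c},{b,d},{c,e},{d,e},{a,b,c},{a,c,e},{b,d,e}} A3={{b},{a,b},{b,c},{b,d},{b,e},{a,b,c},{b,d,e}} A4={{e},{a,e},{b,e},{c,e},{d,e},{a,c,e},{b,d,e}}
  A12={{c},{a,b},{a,c},{b,c},{b,d},{c,e},{a,b,c},{a,c,e},{b,d,e}} A13={{b},{a,b},{b,c},{b,d},{b,e},{a,b,c},{b,d,e}} A14={{b,e},{c,e},{a,c,e},{b,d,e}} A23={{a,b},{b,c},{b,d},{a,b,c},{b,d,e}} A24={{a,e},{c,e},{d,e},{a,c,e},{b,d,e}} A34={{b,e},{b,d,e}}
  A123={{a,b},{b,c},{b,d},{a,b,c},{b,d,e}} A124={{c,e},{a,c,e},{b,d,e}} A134={{b,e},{b,d,e}} A234={{b,d,e}}
  A1234={{b,d,e}}
components per intersection:
  A1: {{b},{c},{a,b},{a,c},{b,c},{b,d},{b,e},{c,e},{a,b,c},{a,c,e},{b,d,e}}
  A2: {{a},{c},{a,b},{a,c},{a,e},{b,c},{c,e},{a,b,c},{a,c,e}} {{d},{b,d},{d,e},{b,d,e}}
  A3: {{b},{a,b},{b,c},{b,d},{b,e},{a,b,c},{b,d,e}}
  A4: {{e},{a,e},{b,e},{c,e},{d,e},{a,c,e},{b,d,e}}
  A12: {{c},{a,b},{a,c},{b,c},{c,e},{a,b,c},{a,c,e}} {{b,d},{b,d,e}}
  A13: {{b},{a,b},{b,c},{b,d},{b,e},{a,b,c},{b,d,e}}
  A14: {{b,e},{b,d,e}} {{c,e},{a,c,e}}
  A23: {{a,b},{b,c},{a,b,c}} {{b,d},{b,d,e}}
  A24: {{a,e},{c,e},{a,c,e}} {{d,e},{b,d,e}}
  A34: {{b,e},{b,d,e}}
  A123: {{a,b},{b,c},{a,b,c}} {{b,d},{b,d,e}}
  A124: {{c,e},{a,c,e}} {{b,d,e}}
  A134: {{b,e},{b,d,e}}
  A234: {{b,d,e}}
  A1234: {{b,d,e}}
C dims 5,10,6,1; δ0: rk 4, SNF 1^4; δ1: rk 5, SNF 1^5; δ2: rk 1, SNF 1^1
Ȟ^0: (5−4)−0=1 ⇒ Z
Ȟ^1: (10−5)−4=1 ⇒ Z
Ȟ^2: (6−1)−5=0 ⇒ 0


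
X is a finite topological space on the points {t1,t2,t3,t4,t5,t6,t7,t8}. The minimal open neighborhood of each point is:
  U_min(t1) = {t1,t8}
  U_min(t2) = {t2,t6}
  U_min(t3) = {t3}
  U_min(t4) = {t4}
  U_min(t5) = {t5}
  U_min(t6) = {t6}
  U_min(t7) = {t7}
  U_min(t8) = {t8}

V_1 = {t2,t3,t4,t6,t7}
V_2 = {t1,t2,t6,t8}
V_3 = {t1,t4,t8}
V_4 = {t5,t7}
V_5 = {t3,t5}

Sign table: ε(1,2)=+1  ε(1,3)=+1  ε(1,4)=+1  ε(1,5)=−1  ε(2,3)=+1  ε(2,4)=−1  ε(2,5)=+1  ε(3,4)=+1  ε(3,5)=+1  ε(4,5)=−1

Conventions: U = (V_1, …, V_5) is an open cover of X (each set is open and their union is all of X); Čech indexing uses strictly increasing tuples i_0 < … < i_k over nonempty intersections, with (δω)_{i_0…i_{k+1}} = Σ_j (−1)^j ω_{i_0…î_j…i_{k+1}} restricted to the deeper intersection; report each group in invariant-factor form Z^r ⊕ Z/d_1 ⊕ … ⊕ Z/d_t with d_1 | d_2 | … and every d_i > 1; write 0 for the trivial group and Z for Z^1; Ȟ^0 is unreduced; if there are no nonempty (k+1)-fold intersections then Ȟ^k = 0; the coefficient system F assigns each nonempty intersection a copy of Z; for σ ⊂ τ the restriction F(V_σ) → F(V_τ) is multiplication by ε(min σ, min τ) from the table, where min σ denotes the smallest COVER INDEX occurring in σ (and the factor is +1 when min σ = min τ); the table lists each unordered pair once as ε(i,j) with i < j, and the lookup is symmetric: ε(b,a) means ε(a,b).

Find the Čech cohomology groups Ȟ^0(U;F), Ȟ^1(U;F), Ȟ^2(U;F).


Ȟ^0(U;F) ≅ Z; Ȟ^1(U;F) ≅ Z^2; Ȟ^2(U;F) ≅ 0

nerve of the cover:
  V12={t2,t6} V13={t4} V14={t7} V15={t3} V23={t1,t8} V45={t5}
C dims 5,6; δ0: rk 4, SNF 1^4
Ȟ^0 = (5 − 4) − 0 = 1, so Ȟ^0 ≅ Z
Ȟ^1 = (6 − 0) − 4 = 2, so Ȟ^1 ≅ Z^2
Ȟ^2 = (0 − 0) − 0 = 0, so Ȟ^2 ≅ 0


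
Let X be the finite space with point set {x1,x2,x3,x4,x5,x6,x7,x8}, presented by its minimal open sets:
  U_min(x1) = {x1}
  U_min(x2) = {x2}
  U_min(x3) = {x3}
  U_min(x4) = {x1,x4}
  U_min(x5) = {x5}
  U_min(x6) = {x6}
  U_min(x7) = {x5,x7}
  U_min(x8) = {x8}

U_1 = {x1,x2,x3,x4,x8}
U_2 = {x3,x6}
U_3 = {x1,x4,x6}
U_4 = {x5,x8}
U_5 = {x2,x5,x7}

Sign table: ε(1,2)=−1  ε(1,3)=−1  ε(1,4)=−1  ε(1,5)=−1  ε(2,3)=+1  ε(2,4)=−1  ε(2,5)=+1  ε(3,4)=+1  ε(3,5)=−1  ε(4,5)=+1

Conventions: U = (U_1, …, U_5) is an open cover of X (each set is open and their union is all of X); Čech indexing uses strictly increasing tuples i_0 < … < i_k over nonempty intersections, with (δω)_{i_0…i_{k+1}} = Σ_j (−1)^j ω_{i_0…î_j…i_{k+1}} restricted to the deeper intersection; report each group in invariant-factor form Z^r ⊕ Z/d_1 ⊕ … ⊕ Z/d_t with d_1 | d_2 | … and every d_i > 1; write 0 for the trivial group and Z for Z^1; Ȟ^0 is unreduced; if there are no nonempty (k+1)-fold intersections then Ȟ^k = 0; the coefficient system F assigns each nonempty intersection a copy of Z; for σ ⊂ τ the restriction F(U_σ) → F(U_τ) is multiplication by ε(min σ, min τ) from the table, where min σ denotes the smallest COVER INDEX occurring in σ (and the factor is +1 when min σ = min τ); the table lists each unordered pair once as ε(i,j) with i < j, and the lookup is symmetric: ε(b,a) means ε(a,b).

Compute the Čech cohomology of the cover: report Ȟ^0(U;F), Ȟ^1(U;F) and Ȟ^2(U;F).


nerve simplices:
  U12={x3} U13={x1,x4} U14={x8} U15={x2} U23={x6} U45={x5}
C dims 5,6; δ0: rk 4, SNF 1^4
degree 0: 5−4−0 = 1 → Ȟ^0 ≅ Z
degree 1: 6−0−4 = 2 → Ȟ^1 ≅ Z^2
degree 2: 0−0−0 = 0 → Ȟ^2 ≅ 0

Ȟ^0 ≅ Z,  Ȟ^1 ≅ Z^2,  Ȟ^2 ≅ 0


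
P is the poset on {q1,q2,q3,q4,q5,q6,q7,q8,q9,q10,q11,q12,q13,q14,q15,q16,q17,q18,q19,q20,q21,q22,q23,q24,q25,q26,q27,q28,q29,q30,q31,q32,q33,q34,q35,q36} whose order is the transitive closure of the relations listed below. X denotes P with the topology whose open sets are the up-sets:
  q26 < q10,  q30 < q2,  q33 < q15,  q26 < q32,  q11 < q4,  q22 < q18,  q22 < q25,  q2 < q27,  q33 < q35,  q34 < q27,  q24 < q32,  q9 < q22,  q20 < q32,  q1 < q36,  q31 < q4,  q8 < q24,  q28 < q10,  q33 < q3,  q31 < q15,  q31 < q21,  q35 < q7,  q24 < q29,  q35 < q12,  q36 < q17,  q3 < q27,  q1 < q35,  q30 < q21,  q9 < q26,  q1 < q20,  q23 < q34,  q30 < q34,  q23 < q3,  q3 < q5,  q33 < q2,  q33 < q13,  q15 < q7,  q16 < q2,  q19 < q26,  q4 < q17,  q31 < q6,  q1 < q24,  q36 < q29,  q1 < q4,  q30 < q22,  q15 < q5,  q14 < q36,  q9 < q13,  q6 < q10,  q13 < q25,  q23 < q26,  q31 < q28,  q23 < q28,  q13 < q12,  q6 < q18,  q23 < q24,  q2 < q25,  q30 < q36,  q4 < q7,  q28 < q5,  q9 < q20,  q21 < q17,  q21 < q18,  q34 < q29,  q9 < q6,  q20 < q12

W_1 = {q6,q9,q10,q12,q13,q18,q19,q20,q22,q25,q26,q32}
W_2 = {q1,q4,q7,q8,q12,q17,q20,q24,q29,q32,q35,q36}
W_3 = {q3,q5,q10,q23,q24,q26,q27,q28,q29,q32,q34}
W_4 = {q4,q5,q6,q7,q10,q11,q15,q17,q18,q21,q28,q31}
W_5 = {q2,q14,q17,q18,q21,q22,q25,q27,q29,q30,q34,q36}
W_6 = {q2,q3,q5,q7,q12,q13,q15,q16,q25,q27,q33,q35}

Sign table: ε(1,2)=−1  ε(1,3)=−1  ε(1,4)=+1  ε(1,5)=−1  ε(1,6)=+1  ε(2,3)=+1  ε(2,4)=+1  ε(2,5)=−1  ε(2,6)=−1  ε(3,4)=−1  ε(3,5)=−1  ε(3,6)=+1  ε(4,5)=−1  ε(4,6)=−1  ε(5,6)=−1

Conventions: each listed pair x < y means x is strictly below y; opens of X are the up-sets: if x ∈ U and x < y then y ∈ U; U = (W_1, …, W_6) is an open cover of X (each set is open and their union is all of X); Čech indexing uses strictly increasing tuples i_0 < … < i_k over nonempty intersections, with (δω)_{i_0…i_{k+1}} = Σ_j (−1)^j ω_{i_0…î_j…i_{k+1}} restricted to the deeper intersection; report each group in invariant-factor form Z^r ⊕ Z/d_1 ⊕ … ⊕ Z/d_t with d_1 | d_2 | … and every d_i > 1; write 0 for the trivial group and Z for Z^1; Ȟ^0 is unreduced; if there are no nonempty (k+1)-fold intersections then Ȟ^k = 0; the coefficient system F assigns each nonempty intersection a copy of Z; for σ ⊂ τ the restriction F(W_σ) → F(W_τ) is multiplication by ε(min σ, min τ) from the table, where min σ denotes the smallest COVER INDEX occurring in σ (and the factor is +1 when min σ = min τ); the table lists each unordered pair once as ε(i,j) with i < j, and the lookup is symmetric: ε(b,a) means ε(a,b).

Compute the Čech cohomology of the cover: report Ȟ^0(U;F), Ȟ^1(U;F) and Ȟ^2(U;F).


Ȟ^0 ≅ 0; Ȟ^1 ≅ Z/2; Ȟ^2 ≅ Z

nonempty intersections:
  W12={q12,q20,q32} W13={q10,q26,q32} W14={q6,q10,q18} W15={q18,q22,q25} W16={q12,q13,q25} W23={q24,q29,q32} W24={q4,q7,q17} W25={q17,q29,q36} W26={q7,q12,q35} W34={q5,q10,q28} W35={q27,q29,q34} W36={q3,q5,q27} W45={q17,q18,q21} W46={q5,q7,q15} W56={q2,q25,q27}
  W123={q32} W126={q12} W134={q10} W145={q18} W156={q25} W235={q29} W245={q17} W246={q7} W346={q5} W356={q27}
C dims 6,15,10; δ0: rk 6, SNF 1^5·2; δ1: rk 9, SNF 1^9
Ȟ^0: (6−6)−0=0 ⇒ 0
Ȟ^1: (15−9)−6=0 plus torsion [2] ⇒ Z/2
Ȟ^2: (10−0)−9=1 ⇒ Z


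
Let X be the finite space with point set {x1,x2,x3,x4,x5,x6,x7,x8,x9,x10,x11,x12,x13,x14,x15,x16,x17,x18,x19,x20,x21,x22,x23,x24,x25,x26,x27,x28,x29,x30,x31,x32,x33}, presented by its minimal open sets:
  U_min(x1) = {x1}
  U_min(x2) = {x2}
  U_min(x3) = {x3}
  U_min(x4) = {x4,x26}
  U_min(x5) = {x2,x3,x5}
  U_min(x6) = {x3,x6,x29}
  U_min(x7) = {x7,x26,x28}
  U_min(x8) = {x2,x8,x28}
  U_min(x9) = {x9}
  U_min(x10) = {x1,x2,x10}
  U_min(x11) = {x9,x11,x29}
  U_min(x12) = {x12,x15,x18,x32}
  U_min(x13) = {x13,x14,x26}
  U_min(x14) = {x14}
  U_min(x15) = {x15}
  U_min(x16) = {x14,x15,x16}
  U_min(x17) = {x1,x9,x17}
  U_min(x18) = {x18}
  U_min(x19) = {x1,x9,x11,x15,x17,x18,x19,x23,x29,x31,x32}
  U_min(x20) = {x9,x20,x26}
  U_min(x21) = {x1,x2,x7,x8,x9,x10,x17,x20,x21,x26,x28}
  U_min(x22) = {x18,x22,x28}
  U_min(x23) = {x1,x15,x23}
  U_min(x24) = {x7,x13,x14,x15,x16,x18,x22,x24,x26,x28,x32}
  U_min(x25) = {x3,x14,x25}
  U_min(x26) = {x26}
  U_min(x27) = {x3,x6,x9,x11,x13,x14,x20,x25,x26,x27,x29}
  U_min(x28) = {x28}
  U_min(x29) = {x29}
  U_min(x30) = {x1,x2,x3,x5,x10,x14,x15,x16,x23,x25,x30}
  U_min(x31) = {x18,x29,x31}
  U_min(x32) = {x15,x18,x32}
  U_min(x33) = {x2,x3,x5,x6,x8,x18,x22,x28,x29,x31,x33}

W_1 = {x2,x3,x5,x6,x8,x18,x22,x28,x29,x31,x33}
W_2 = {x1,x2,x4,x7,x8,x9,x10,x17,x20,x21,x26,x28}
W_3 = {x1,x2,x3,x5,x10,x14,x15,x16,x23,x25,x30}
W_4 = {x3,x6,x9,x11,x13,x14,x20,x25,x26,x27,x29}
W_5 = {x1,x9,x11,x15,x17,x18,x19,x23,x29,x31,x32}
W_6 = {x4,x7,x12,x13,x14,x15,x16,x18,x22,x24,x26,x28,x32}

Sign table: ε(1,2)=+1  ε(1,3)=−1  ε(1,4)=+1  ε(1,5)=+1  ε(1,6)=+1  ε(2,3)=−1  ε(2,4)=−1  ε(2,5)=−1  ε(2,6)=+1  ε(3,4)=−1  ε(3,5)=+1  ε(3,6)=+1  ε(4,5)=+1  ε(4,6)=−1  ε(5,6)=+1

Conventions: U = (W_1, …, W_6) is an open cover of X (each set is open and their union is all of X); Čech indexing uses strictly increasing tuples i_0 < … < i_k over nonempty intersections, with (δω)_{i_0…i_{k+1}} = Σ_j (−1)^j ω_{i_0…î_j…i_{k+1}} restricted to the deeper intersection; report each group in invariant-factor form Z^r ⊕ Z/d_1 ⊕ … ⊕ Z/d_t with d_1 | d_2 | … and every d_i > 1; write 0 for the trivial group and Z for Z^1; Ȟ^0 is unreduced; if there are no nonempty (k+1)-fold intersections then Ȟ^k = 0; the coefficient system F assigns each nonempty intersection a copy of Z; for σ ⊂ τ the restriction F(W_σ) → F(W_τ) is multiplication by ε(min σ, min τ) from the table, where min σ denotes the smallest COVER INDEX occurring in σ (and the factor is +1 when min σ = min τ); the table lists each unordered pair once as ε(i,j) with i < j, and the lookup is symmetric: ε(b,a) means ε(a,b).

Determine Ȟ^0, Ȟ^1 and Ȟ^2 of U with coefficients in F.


Ȟ^0 = 0, Ȟ^1 = Z/2, Ȟ^2 = Z

nerve of the cover:
  W12={x2,x8,x28} W13={x2,x3,x5} W14={x3,x6,x29} W15={x18,x29,x31} W16={x18,x22,x28} W23={x1,x2,x10} W24={x9,x20,x26} W25={x1,x9,x17} W26={x4,x7,x26,x28} W34={x3,x14,x25} W35={x1,x15,x23} W36={x14,x15,x16} W45={x9,x11,x29} W46={x13,x14,x26} W56={x15,x18,x32}
  W123={x2} W126={x28} W134={x3} W145={x29} W156={x18} W235={x1} W245={x9} W246={x26} W346={x14} W356={x15}
C dims 6,15,10; δ0: rk 6, SNF 1^5·2; δ1: rk 9, SNF 1^9
Ȟ^0 = (6 − 6) − 0 = 0, so Ȟ^0 ≅ 0
Ȟ^1 = (15 − 9) − 6 = 0 plus torsion [2], so Ȟ^1 ≅ Z/2
Ȟ^2 = (10 − 0) − 9 = 1, so Ȟ^2 ≅ Z
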